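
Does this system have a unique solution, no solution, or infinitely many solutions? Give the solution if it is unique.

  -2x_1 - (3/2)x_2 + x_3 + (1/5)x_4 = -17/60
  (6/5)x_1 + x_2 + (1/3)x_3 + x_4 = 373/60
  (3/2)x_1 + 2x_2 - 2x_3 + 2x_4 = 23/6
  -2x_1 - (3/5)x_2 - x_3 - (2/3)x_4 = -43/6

x_1 = 2/3, x_2 = 5/3, x_3 = 3, x_4 = 11/4

Row-reduce the augmented matrix:
R1 ← R1 / (-2).
R2 ← R2 − 6/5·R1.
R3 ← R3 − 3/2·R1.
R4 ← R4 + 2·R1.
R2 ← R2 / (1/10).
R1 ← R1 − 3/4·R2.
R3 ← R3 − 7/8·R2.
R4 ← R4 − 9/10·R2.
R3 ← R3 / (-113/12).
R1 ← R1 + 15/2·R3.
R2 ← R2 − 28/3·R3.
R4 ← R4 + 52/5·R3.
R4 ← R4 / (-21169/8475).
R1 ← R1 + 272/113·R4.
R2 ← R2 − 2044/565·R4.
R3 ← R3 − 459/565·R4.
Reading off the reduced rows gives x_1 = 2/3, x_2 = 5/3, x_3 = 3, x_4 = 11/4.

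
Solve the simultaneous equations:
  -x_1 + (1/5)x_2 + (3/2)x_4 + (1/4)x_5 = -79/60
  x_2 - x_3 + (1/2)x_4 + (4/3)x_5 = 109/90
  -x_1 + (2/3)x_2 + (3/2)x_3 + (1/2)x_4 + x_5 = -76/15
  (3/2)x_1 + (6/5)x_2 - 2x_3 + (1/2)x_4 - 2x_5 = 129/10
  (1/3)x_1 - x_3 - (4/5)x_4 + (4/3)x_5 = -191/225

x_1 = 3, x_2 = 3/2, x_3 = -4/3, x_4 = 6/5, x_5 = -5/3

Row-reduce the augmented matrix:
R1 ← R1 / (-1).
R3 ← R3 + 1·R1.
R4 ← R4 − 3/2·R1.
R5 ← R5 − 1/3·R1.
R1 ← R1 + 1/5·R2.
R3 ← R3 − 7/15·R2.
R4 ← R4 − 3/2·R2.
R5 ← R5 − 1/15·R2.
R3 ← R3 / (59/30).
R1 ← R1 + 1/5·R3.
R2 ← R2 + 1·R3.
R4 ← R4 + 1/2·R3.
R5 ← R5 + 14/15·R3.
R4 ← R4 / (199/118).
R1 ← R1 + 90/59·R4.
R2 ← R2 + 15/118·R4.
R3 ← R3 + 37/59·R4.
R5 ← R5 + 271/295·R4.
R5 ← R5 / (-1697/2985).
R1 ← R1 + 2563/796·R5.
R2 ← R2 − 1795/1592·R5.
R3 ← R3 + 3035/2388·R5.
R4 ← R4 + 5087/2388·R5.
Reading off the reduced rows gives x_1 = 3, x_2 = 3/2, x_3 = -4/3, x_4 = 6/5, x_5 = -5/3.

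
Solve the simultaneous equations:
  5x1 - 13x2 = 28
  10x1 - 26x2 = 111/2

Row-reduce:
R1 ← R1 / (5).
R2 ← R2 − 10·R1.
Row 2 reduces to 0 = -1/2, a contradiction. The system is inconsistent.

no solution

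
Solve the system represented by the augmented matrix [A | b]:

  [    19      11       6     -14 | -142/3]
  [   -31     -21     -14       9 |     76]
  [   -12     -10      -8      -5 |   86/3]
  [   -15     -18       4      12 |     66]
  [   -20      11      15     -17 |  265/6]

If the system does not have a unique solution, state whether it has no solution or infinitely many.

Row-reduce the augmented matrix:
R1 ← R1 / (19).
R2 ← R2 + 31·R1.
R3 ← R3 + 12·R1.
R4 ← R4 + 15·R1.
R5 ← R5 + 20·R1.
R2 ← R2 / (-58/19).
R1 ← R1 − 11/19·R2.
R3 ← R3 + 58/19·R2.
R4 ← R4 + 177/19·R2.
R5 ← R5 − 429/19·R2.
Swap R3 and R4.
R3 ← R3 / (626/29).
R1 ← R1 + 14/29·R3.
R2 ← R2 − 40/29·R3.
R5 ← R5 + 285/29·R3.
Swap R4 and R5.
R4 ← R4 / (-143301/1252).
R1 ← R1 + 750/313·R4.
R2 ← R2 − 1111/626·R4.
R3 ← R3 − 2505/1252·R4.
R5 reduces to 0 = 0, so the extra equation is consistent.
Reading off the reduced rows gives x_1 = -2, x_2 = -5/3, x_3 = 3/2, x_4 = 0.

x_1 = -2, x_2 = -5/3, x_3 = 3/2, x_4 = 0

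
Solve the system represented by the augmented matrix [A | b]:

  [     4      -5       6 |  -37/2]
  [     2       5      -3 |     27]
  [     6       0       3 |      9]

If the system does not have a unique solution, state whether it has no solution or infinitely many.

Row-reduce:
R1 ← R1 / (4).
R2 ← R2 − 2·R1.
R3 ← R3 − 6·R1.
R2 ← R2 / (15/2).
R1 ← R1 + 5/4·R2.
R3 ← R3 − 15/2·R2.
Row 3 reduces to 0 = 1/2, a contradiction. The system is inconsistent.

no solution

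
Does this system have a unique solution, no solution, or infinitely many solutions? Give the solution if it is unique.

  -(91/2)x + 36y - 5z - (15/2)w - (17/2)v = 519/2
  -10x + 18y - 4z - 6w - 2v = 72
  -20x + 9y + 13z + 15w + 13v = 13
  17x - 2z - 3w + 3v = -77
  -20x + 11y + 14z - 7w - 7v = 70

infinitely many solutions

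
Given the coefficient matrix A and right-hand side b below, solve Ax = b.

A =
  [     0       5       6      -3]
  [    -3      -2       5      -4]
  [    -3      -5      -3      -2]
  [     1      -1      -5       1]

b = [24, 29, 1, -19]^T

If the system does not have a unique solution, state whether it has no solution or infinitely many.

x_1 = -2, x_2 = 0, x_3 = 3, x_4 = -2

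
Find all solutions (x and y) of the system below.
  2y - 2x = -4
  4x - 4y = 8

infinitely many solutions

Row-reduce:
R1 ← R1 / (-2).
R2 ← R2 − 4·R1.
Rank is 1 with 2 unknowns, leaving y free.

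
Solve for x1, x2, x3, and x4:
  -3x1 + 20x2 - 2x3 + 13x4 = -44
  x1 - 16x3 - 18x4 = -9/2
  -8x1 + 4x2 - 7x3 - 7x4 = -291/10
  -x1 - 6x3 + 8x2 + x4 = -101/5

Row-reduce the augmented matrix:
R1 ← R1 / (-3).
R2 ← R2 − 1·R1.
R3 ← R3 + 8·R1.
R4 ← R4 + 1·R1.
R2 ← R2 / (20/3).
R1 ← R1 + 20/3·R2.
R3 ← R3 + 148/3·R2.
R4 ← R4 − 4/3·R2.
R3 ← R3 / (-125).
R1 ← R1 + 16·R3.
R2 ← R2 + 5/2·R3.
R4 ← R4 + 2·R3.
R4 ← R4 / (1053/625).
R1 ← R1 − 174/625·R4.
R2 ← R2 − 403/500·R4.
R3 ← R3 − 714/625·R4.
Reading off the reduced rows gives x1 = 5/2, x2 = -7/5, x3 = 1, x4 = -1/2.

x1 = 5/2, x2 = -7/5, x3 = 1, x4 = -1/2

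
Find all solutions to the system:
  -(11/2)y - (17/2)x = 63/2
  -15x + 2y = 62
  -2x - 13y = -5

no solution

Row-reduce:
R1 ← R1 / (-17/2).
R2 ← R2 + 15·R1.
R3 ← R3 + 2·R1.
R2 ← R2 / (199/17).
R1 ← R1 − 11/17·R2.
R3 ← R3 + 199/17·R2.
Row 3 reduces to 0 = -6, a contradiction. The system is inconsistent.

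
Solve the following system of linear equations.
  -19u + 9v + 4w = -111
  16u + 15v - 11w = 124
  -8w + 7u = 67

Row-reduce the augmented matrix:
R1 ← R1 / (-19).
R2 ← R2 − 16·R1.
R3 ← R3 − 7·R1.
R2 ← R2 / (429/19).
R1 ← R1 + 9/19·R2.
R3 ← R3 − 63/19·R2.
R3 ← R3 / (-773/143).
R1 ← R1 + 53/143·R3.
R2 ← R2 + 145/429·R3.
Reading off the reduced rows gives u = 5, v = 0, w = -4.

u = 5, v = 0, w = -4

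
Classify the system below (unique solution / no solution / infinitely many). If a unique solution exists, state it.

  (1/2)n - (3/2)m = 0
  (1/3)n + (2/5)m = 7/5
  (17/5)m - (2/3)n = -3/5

no solution

Row-reduce:
R1 ← R1 / (-3/2).
R2 ← R2 − 2/5·R1.
R3 ← R3 − 17/5·R1.
R2 ← R2 / (7/15).
R1 ← R1 + 1/3·R2.
R3 ← R3 − 7/15·R2.
Row 3 reduces to 0 = -2, a contradiction. The system is inconsistent.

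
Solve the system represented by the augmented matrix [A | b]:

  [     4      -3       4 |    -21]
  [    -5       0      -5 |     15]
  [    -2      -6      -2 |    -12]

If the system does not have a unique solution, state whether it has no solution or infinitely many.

infinitely many solutions

Row-reduce:
R1 ← R1 / (4).
R2 ← R2 + 5·R1.
R3 ← R3 + 2·R1.
R2 ← R2 / (-15/4).
R1 ← R1 + 3/4·R2.
R3 ← R3 + 15/2·R2.
Rank is 2 with 3 unknowns, leaving x_3 free.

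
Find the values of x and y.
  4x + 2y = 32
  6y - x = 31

From equation 2: x = -31 + 6·y.
Substitute into equation 1 and solve: y = 6.
Then x = 5.

x = 5, y = 6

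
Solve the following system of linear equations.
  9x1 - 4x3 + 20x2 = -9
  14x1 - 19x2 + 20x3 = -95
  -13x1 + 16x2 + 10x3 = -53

x1 = -1, x2 = -1, x3 = -5

Row-reduce the augmented matrix:
R1 ← R1 / (9).
R2 ← R2 − 14·R1.
R3 ← R3 + 13·R1.
R2 ← R2 / (-451/9).
R1 ← R1 − 20/9·R2.
R3 ← R3 − 404/9·R2.
R3 ← R3 / (12498/451).
R1 ← R1 − 324/451·R3.
R2 ← R2 + 236/451·R3.
Reading off the reduced rows gives x1 = -1, x2 = -1, x3 = -5.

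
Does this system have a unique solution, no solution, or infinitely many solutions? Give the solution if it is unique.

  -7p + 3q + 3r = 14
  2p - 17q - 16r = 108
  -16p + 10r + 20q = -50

Row-reduce the augmented matrix:
R1 ← R1 / (-7).
R2 ← R2 − 2·R1.
R3 ← R3 + 16·R1.
R2 ← R2 / (-113/7).
R1 ← R1 + 3/7·R2.
R3 ← R3 − 92/7·R2.
R3 ← R3 / (-1038/113).
R1 ← R1 + 3/113·R3.
R2 ← R2 − 106/113·R3.
Reading off the reduced rows gives p = -5, q = -6, r = -1.

p = -5, q = -6, r = -1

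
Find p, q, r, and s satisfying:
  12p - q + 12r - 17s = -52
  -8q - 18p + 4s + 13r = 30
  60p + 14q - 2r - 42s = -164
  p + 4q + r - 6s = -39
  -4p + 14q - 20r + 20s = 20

p = 1, q = -4, r = 0, s = 4

Row-reduce the augmented matrix:
R1 ← R1 / (12).
R2 ← R2 + 18·R1.
R3 ← R3 − 60·R1.
R4 ← R4 − 1·R1.
R5 ← R5 + 4·R1.
R2 ← R2 / (-19/2).
R1 ← R1 + 1/12·R2.
R3 ← R3 − 19·R2.
R4 ← R4 − 49/12·R2.
R5 ← R5 − 41/3·R2.
Swap R3 and R4.
R3 ← R3 / (1519/114).
R1 ← R1 − 83/114·R3.
R2 ← R2 + 62/19·R3.
R5 ← R5 − 1630/57·R3.
Swap R4 and R5.
R4 ← R4 / (19858/1519).
R1 ← R1 + 718/1519·R4.
R2 ← R2 + 55/49·R4.
R3 ← R3 + 1576/1519·R4.
R5 reduces to 0 = 0, so the extra equation is consistent.
Reading off the reduced rows gives p = 1, q = -4, r = 0, s = 4.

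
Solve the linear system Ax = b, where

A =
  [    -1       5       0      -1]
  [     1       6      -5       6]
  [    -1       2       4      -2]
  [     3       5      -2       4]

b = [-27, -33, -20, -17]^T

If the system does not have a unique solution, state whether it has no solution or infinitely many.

x_1 = 6, x_2 = -5, x_3 = -3, x_4 = -4

Row-reduce the augmented matrix:
R1 ← R1 / (-1).
R2 ← R2 − 1·R1.
R3 ← R3 + 1·R1.
R4 ← R4 − 3·R1.
R2 ← R2 / (11).
R1 ← R1 + 5·R2.
R3 ← R3 + 3·R2.
R4 ← R4 − 20·R2.
R3 ← R3 / (29/11).
R1 ← R1 + 25/11·R3.
R2 ← R2 + 5/11·R3.
R4 ← R4 − 78/11·R3.
R4 ← R4 / (-263/29).
R1 ← R1 − 104/29·R4.
R2 ← R2 − 15/29·R4.
R3 ← R3 − 4/29·R4.
Reading off the reduced rows gives x_1 = 6, x_2 = -5, x_3 = -3, x_4 = -4.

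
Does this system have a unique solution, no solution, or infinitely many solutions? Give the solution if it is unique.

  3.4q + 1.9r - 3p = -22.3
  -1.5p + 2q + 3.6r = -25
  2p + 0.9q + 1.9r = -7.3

Row-reduce the augmented matrix:
R1 ← R1 / (-3).
R2 ← R2 + 3/2·R1.
R3 ← R3 − 2·R1.
R2 ← R2 / (3/10).
R1 ← R1 + 17/15·R2.
R3 ← R3 − 19/6·R2.
R3 ← R3 / (-893/36).
R1 ← R1 − 422/45·R3.
R2 ← R2 − 53/6·R3.
Reading off the reduced rows gives p = 2, q = -2, r = -5.

p = 2, q = -2, r = -5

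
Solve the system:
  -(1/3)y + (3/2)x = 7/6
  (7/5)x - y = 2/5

x = 1, y = 1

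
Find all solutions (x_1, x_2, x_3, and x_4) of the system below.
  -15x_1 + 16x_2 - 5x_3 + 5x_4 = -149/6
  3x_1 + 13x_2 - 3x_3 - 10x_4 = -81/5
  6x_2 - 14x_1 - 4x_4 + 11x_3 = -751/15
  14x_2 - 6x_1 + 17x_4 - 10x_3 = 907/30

x_1 = 13/5, x_2 = 0, x_3 = -1/3, x_4 = 5/2

Row-reduce the augmented matrix:
R1 ← R1 / (-15).
R2 ← R2 − 3·R1.
R3 ← R3 + 14·R1.
R4 ← R4 + 6·R1.
R2 ← R2 / (81/5).
R1 ← R1 + 16/15·R2.
R3 ← R3 + 134/15·R2.
R4 ← R4 − 38/5·R2.
R3 ← R3 / (3271/243).
R1 ← R1 − 17/243·R3.
R2 ← R2 + 20/81·R3.
R4 ← R4 + 496/81·R3.
R4 ← R4 / (42595/3271).
R1 ← R1 + 2797/3271·R4.
R2 ← R2 + 2635/3271·R4.
R3 ← R3 + 3312/3271·R4.
Reading off the reduced rows gives x_1 = 13/5, x_2 = 0, x_3 = -1/3, x_4 = 5/2.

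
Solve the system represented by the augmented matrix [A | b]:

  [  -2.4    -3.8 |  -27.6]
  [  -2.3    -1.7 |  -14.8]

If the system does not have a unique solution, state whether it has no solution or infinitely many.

Row-reduce the augmented matrix:
R1 ← R1 / (-12/5).
R2 ← R2 + 23/10·R1.
R2 ← R2 / (233/120).
R1 ← R1 − 19/12·R2.
Reading off the reduced rows gives x_1 = 2, x_2 = 6.

x_1 = 2, x_2 = 6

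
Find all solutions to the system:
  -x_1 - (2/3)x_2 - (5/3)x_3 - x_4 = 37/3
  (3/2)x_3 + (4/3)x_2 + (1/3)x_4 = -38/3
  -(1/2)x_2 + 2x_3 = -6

Row-reduce:
R1 ← R1 / (-1).
R2 ← R2 / (4/3).
R1 ← R1 − 2/3·R2.
R3 ← R3 + 1/2·R2.
R3 ← R3 / (41/16).
R1 ← R1 − 11/12·R3.
R2 ← R2 − 9/8·R3.
Rank is 3 with 4 unknowns, leaving x_4 free.

infinitely many solutions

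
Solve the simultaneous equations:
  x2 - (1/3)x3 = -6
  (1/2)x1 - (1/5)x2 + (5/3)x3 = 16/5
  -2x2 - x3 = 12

x1 = 4, x2 = -6, x3 = 0

Row-reduce the augmented matrix:
Swap R1 and R2.
R1 ← R1 / (1/2).
R1 ← R1 + 2/5·R2.
R3 ← R3 + 2·R2.
R3 ← R3 / (-5/3).
R1 ← R1 − 16/5·R3.
R2 ← R2 + 1/3·R3.
Reading off the reduced rows gives x1 = 4, x2 = -6, x3 = 0.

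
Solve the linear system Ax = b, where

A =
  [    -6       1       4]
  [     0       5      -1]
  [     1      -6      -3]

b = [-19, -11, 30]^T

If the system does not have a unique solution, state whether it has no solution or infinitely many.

Row-reduce the augmented matrix:
R1 ← R1 / (-6).
R3 ← R3 − 1·R1.
R2 ← R2 / (5).
R1 ← R1 + 1/6·R2.
R3 ← R3 + 35/6·R2.
R3 ← R3 / (-7/2).
R1 ← R1 + 7/10·R3.
R2 ← R2 + 1/5·R3.
Reading off the reduced rows gives x_1 = 0, x_2 = -3, x_3 = -4.

x_1 = 0, x_2 = -3, x_3 = -4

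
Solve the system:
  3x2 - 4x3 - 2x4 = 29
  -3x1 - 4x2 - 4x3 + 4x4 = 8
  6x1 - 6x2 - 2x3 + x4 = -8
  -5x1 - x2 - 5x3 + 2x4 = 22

x1 = 0, x2 = 3, x3 = -5, x4 = 0

Row-reduce the augmented matrix:
Swap R1 and R2.
R1 ← R1 / (-3).
R3 ← R3 − 6·R1.
R4 ← R4 + 5·R1.
R2 ← R2 / (3).
R1 ← R1 − 4/3·R2.
R3 ← R3 + 14·R2.
R4 ← R4 − 17/3·R2.
R3 ← R3 / (-86/3).
R1 ← R1 − 28/9·R3.
R2 ← R2 + 4/3·R3.
R4 ← R4 − 83/9·R3.
R4 ← R4 / (-257/258).
R1 ← R1 + 62/129·R4.
R2 ← R2 + 28/43·R4.
R3 ← R3 − 1/86·R4.
Reading off the reduced rows gives x1 = 0, x2 = 3, x3 = -5, x4 = 0.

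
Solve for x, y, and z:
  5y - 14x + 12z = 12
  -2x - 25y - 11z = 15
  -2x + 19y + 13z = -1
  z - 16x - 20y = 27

Row-reduce the augmented matrix:
R1 ← R1 / (-14).
R2 ← R2 + 2·R1.
R3 ← R3 + 2·R1.
R4 ← R4 + 16·R1.
R2 ← R2 / (-180/7).
R1 ← R1 + 5/14·R2.
R3 ← R3 − 128/7·R2.
R4 ← R4 + 180/7·R2.
R3 ← R3 / (101/45).
R1 ← R1 + 49/72·R3.
R2 ← R2 − 89/180·R3.
R4 reduces to 0 = 0, so the extra equation is consistent.
Reading off the reduced rows gives x = 1, y = -2, z = 3.

x = 1, y = -2, z = 3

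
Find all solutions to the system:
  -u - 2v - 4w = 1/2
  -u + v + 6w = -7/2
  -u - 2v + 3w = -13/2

u = -1/2, v = 2, w = -1

Row-reduce the augmented matrix:
R1 ← R1 / (-1).
R2 ← R2 + 1·R1.
R3 ← R3 + 1·R1.
R2 ← R2 / (3).
R1 ← R1 − 2·R2.
R3 ← R3 / (7).
R1 ← R1 + 8/3·R3.
R2 ← R2 − 10/3·R3.
Reading off the reduced rows gives u = -1/2, v = 2, w = -1.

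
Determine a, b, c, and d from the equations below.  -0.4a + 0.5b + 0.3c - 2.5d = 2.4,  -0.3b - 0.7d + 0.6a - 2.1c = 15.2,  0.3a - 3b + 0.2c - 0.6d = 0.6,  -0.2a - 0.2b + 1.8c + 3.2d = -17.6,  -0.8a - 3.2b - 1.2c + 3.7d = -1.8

a = 2, b = 0, c = -6, d = -2

Row-reduce the augmented matrix:
R1 ← R1 / (-2/5).
R2 ← R2 − 3/5·R1.
R3 ← R3 − 3/10·R1.
R4 ← R4 + 1/5·R1.
R5 ← R5 + 4/5·R1.
R2 ← R2 / (9/20).
R1 ← R1 + 5/4·R2.
R3 ← R3 + 21/8·R2.
R4 ← R4 + 9/20·R2.
R5 ← R5 + 21/5·R2.
R3 ← R3 / (-46/5).
R1 ← R1 + 16/3·R3.
R2 ← R2 + 11/3·R3.
R5 ← R5 + 86/5·R3.
Swap R4 and R5.
R4 ← R4 / (7012/345).
R1 ← R1 − 2147/207·R4.
R2 ← R2 − 1195/828·R4.
R3 ← R3 − 853/276·R4.
R5 reduces to 0 = 0, so the extra equation is consistent.
Reading off the reduced rows gives a = 2, b = 0, c = -6, d = -2.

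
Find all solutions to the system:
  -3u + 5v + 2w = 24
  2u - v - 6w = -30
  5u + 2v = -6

u = -2, v = 2, w = 4

Row-reduce the augmented matrix:
R1 ← R1 / (-3).
R2 ← R2 − 2·R1.
R3 ← R3 − 5·R1.
R2 ← R2 / (7/3).
R1 ← R1 + 5/3·R2.
R3 ← R3 − 31/3·R2.
R3 ← R3 / (24).
R1 ← R1 + 4·R3.
R2 ← R2 + 2·R3.
Reading off the reduced rows gives u = -2, v = 2, w = 4.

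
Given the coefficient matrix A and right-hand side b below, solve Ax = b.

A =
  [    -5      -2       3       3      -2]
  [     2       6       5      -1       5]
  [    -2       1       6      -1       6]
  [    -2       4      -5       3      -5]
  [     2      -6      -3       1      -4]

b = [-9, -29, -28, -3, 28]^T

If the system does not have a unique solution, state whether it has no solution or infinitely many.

x_1 = 1, x_2 = -2, x_3 = 0, x_4 = -6, x_5 = -5

Row-reduce the augmented matrix:
R1 ← R1 / (-5).
R2 ← R2 − 2·R1.
R3 ← R3 + 2·R1.
R4 ← R4 + 2·R1.
R5 ← R5 − 2·R1.
R2 ← R2 / (26/5).
R1 ← R1 − 2/5·R2.
R3 ← R3 − 9/5·R2.
R4 ← R4 − 24/5·R2.
R5 ← R5 + 34/5·R2.
R3 ← R3 / (69/26).
R1 ← R1 + 14/13·R3.
R2 ← R2 − 31/26·R3.
R4 ← R4 + 155/13·R3.
R5 ← R5 − 82/13·R3.
R4 ← R4 / (-592/69).
R1 ← R1 + 106/69·R4.
R2 ← R2 − 73/69·R4.
R3 ← R3 + 59/69·R4.
R5 ← R5 − 542/69·R4.
R5 ← R5 / (191/74).
R1 ← R1 + 45/74·R5.
R2 ← R2 − 55/148·R5.
R3 ← R3 − 63/148·R5.
R4 ← R4 + 275/148·R5.
Reading off the reduced rows gives x_1 = 1, x_2 = -2, x_3 = 0, x_4 = -6, x_5 = -5.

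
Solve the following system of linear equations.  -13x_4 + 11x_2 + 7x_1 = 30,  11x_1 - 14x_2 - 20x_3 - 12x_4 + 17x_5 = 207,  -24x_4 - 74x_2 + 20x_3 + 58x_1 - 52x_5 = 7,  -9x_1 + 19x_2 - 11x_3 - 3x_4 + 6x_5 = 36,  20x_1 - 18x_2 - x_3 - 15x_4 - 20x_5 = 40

Row-reduce:
R1 ← R1 / (7).
R2 ← R2 − 11·R1.
R3 ← R3 − 58·R1.
R4 ← R4 + 9·R1.
R5 ← R5 − 20·R1.
R2 ← R2 / (-219/7).
R1 ← R1 − 11/7·R2.
R3 ← R3 + 1156/7·R2.
R4 ← R4 − 232/7·R2.
R5 ← R5 + 346/7·R2.
R3 ← R3 / (27500/219).
R1 ← R1 + 220/219·R3.
R2 ← R2 − 140/219·R3.
R4 ← R4 + 7049/219·R3.
R5 ← R5 − 6701/219·R3.
R4 ← R4 / (-2011/2750).
R1 ← R1 + 28/25·R4.
R2 ← R2 + 129/275·R4.
R3 ← R3 − 859/2750·R4.
R5 ← R5 + 2011/2750·R4.
Row 5 reduces to 0 = 1/2, a contradiction. The system is inconsistent.

no solution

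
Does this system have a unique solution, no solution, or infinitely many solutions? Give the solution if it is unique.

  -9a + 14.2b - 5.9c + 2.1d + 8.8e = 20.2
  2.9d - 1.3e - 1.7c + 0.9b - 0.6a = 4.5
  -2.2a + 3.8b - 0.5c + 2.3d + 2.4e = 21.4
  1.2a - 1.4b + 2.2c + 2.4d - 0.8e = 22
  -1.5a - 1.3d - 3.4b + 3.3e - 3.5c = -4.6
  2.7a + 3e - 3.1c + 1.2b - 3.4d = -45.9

a = -5, b = -2, c = 6, d = 6, e = 3

Row-reduce the augmented matrix:
R1 ← R1 / (-9).
R2 ← R2 + 3/5·R1.
R3 ← R3 + 11/5·R1.
R4 ← R4 − 6/5·R1.
R5 ← R5 + 3/2·R1.
R6 ← R6 − 27/10·R1.
R2 ← R2 / (-7/150).
R1 ← R1 + 71/45·R2.
R3 ← R3 − 74/225·R2.
R4 ← R4 − 37/75·R2.
R5 ← R5 + 173/30·R2.
R6 ← R6 − 273/50·R2.
R3 ← R3 / (-124/15).
R1 ← R1 − 269/6·R3.
R2 ← R2 − 28·R3.
R4 ← R4 + 62/5·R3.
R5 ← R5 − 3179/20·R3.
R6 ← R6 + 631/4·R3.
Swap R4 and R5.
R4 ← R4 / (569887/8680).
R1 ← R1 − 18779/868·R4.
R2 ← R2 − 2776/217·R4.
R3 ← R3 + 1115/434·R4.
R6 ← R6 + 738923/8680·R4.
Swap R5 and R6.
R5 ← R5 / (7556432/569887).
R1 ← R1 + 1545213/569887·R5.
R2 ← R2 + 379423/569887·R5.
R3 ← R3 − 544775/569887·R5.
R4 ← R4 + 138063/569887·R5.
R6 reduces to 0 = 0, so the extra equation is consistent.
Reading off the reduced rows gives a = -5, b = -2, c = 6, d = 6, e = 3.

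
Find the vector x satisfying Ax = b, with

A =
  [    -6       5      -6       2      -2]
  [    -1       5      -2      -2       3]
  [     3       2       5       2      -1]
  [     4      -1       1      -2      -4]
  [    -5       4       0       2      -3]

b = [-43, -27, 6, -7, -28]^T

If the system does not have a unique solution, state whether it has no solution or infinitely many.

Row-reduce the augmented matrix:
R1 ← R1 / (-6).
R2 ← R2 + 1·R1.
R3 ← R3 − 3·R1.
R4 ← R4 − 4·R1.
R5 ← R5 + 5·R1.
R2 ← R2 / (25/6).
R1 ← R1 + 5/6·R2.
R3 ← R3 − 9/2·R2.
R4 ← R4 − 7/3·R2.
R5 ← R5 + 1/6·R2.
R3 ← R3 / (77/25).
R1 ← R1 − 4/5·R3.
R2 ← R2 + 6/25·R3.
R4 ← R4 + 61/25·R3.
R5 ← R5 − 124/25·R3.
R4 ← R4 / (386/77).
R1 ← R1 + 172/77·R4.
R2 ← R2 + 10/77·R4.
R3 ← R3 − 138/77·R4.
R5 ← R5 + 666/77·R4.
R5 ← R5 / (-2366/193).
R1 ← R1 + 527/193·R5.
R2 ← R2 − 12/193·R5.
R3 ← R3 − 452/193·R5.
R4 ← R4 + 448/193·R5.
Reading off the reduced rows gives x_1 = 1, x_2 = -5, x_3 = 2, x_4 = 3, x_5 = 3.

x_1 = 1, x_2 = -5, x_3 = 2, x_4 = 3, x_5 = 3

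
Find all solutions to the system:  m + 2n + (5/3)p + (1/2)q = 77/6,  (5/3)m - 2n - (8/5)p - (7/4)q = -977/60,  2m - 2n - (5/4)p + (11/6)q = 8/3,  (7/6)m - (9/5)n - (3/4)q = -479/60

m = 1, n = 3, p = 2, q = 5

Row-reduce the augmented matrix:
R2 ← R2 − 5/3·R1.
R3 ← R3 − 2·R1.
R4 ← R4 − 7/6·R1.
R2 ← R2 / (-16/3).
R1 ← R1 − 2·R2.
R3 ← R3 + 6·R2.
R4 ← R4 + 62/15·R2.
R3 ← R3 / (41/120).
R1 ← R1 − 1/40·R3.
R2 ← R2 − 197/240·R3.
R4 ← R4 − 869/600·R3.
R4 ← R4 / (-29881/1968).
R1 ← R1 + 487/656·R4.
R2 ← R2 + 33455/3936·R4.
R3 ← R3 − 1795/164·R4.
Reading off the reduced rows gives m = 1, n = 3, p = 2, q = 5.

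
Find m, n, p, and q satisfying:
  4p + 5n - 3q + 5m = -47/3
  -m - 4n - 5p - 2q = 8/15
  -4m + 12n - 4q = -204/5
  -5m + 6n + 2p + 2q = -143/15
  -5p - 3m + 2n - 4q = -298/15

m = 3/5, n = -11/5, p = 1/3, q = 3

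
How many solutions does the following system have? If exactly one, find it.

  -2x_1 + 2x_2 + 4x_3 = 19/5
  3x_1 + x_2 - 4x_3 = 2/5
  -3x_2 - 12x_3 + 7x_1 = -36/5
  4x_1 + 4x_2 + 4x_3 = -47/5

Row-reduce the augmented matrix:
R1 ← R1 / (-2).
R2 ← R2 − 3·R1.
R3 ← R3 − 7·R1.
R4 ← R4 − 4·R1.
R2 ← R2 / (4).
R1 ← R1 + 1·R2.
R3 ← R3 − 4·R2.
R4 ← R4 − 8·R2.
Swap R3 and R4.
R3 ← R3 / (8).
R1 ← R1 + 3/2·R3.
R2 ← R2 − 1/2·R3.
R4 reduces to 0 = 0, so the extra equation is consistent.
Reading off the reduced rows gives x_1 = -3, x_2 = 12/5, x_3 = -7/4.

x_1 = -3, x_2 = 12/5, x_3 = -7/4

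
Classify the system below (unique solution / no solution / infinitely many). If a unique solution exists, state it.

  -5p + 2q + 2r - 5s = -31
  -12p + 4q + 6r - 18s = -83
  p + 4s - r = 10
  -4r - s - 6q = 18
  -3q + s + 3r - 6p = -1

no solution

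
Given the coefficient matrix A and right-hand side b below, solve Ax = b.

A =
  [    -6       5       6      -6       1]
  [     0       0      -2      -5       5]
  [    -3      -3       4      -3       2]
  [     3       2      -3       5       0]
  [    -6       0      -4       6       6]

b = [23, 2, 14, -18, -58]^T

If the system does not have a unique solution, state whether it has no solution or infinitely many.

Row-reduce the augmented matrix:
R1 ← R1 / (-6).
R3 ← R3 + 3·R1.
R4 ← R4 − 3·R1.
R5 ← R5 + 6·R1.
Swap R2 and R3.
R2 ← R2 / (-11/2).
R1 ← R1 + 5/6·R2.
R4 ← R4 − 9/2·R2.
R5 ← R5 + 5·R2.
R3 ← R3 / (-2).
R1 ← R1 + 38/33·R3.
R2 ← R2 + 2/11·R3.
R4 ← R4 − 9/11·R3.
R5 ← R5 + 120/11·R3.
R4 ← R4 / (-1/22).
R1 ← R1 − 128/33·R4.
R2 ← R2 − 5/11·R4.
R3 ← R3 − 5/2·R4.
R5 ← R5 − 432/11·R4.
R5 ← R5 / (3236).
R1 ← R1 − 956/3·R5.
R2 ← R2 − 37·R5.
R3 ← R3 − 205·R5.
R4 ← R4 + 83·R5.
Reading off the reduced rows gives x_1 = 3, x_2 = 0, x_3 = 4, x_4 = -3, x_5 = -1.

x_1 = 3, x_2 = 0, x_3 = 4, x_4 = -3, x_5 = -1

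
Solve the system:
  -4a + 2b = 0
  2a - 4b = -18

a = 3, b = 6

Row-reduce the augmented matrix:
R1 ← R1 / (-4).
R2 ← R2 − 2·R1.
R2 ← R2 / (-3).
R1 ← R1 + 1/2·R2.
Reading off the reduced rows gives a = 3, b = 6.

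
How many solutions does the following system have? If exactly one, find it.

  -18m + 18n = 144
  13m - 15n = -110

m = -5, n = 3

Row-reduce the augmented matrix:
R1 ← R1 / (-18).
R2 ← R2 − 13·R1.
R2 ← R2 / (-2).
R1 ← R1 + 1·R2.
Reading off the reduced rows gives m = -5, n = 3.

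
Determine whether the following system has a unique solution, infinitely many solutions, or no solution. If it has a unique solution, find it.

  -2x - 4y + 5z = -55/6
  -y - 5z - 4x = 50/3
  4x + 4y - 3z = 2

x = -5/4, y = 0, z = -7/3

Row-reduce the augmented matrix:
R1 ← R1 / (-2).
R2 ← R2 + 4·R1.
R3 ← R3 − 4·R1.
R2 ← R2 / (7).
R1 ← R1 − 2·R2.
R3 ← R3 + 4·R2.
R3 ← R3 / (-11/7).
R1 ← R1 − 25/14·R3.
R2 ← R2 + 15/7·R3.
Reading off the reduced rows gives x = -5/4, y = 0, z = -7/3.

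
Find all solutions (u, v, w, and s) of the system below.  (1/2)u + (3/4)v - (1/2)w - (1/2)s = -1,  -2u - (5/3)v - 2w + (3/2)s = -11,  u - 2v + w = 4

infinitely many solutions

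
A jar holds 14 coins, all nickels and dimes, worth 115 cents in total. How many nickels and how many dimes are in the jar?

Let n = nickels, d = dimes.
  n + d = 14
  5n + 10d = 115
Row-reduce the augmented matrix:
R2 ← R2 − 5·R1.
R2 ← R2 / (5).
R1 ← R1 − 1·R2.
Reading off the reduced rows gives n = 5, d = 9.

nickels: 5, dimes: 9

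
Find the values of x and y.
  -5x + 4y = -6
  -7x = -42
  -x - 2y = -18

x = 6, y = 6

Row-reduce the augmented matrix:
R1 ← R1 / (-5).
R2 ← R2 + 7·R1.
R3 ← R3 + 1·R1.
R2 ← R2 / (-28/5).
R1 ← R1 + 4/5·R2.
R3 ← R3 + 14/5·R2.
R3 reduces to 0 = 0, so the extra equation is consistent.
Reading off the reduced rows gives x = 6, y = 6.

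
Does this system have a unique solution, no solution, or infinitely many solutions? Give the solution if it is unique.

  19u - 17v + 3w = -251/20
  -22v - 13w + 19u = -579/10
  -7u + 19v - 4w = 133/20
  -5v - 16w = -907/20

Row-reduce the augmented matrix:
R1 ← R1 / (19).
R2 ← R2 − 19·R1.
R3 ← R3 + 7·R1.
R2 ← R2 / (-5).
R1 ← R1 + 17/19·R2.
R3 ← R3 − 242/19·R2.
R4 ← R4 + 5·R2.
R3 ← R3 / (-4147/95).
R1 ← R1 − 287/95·R3.
R2 ← R2 − 16/5·R3.
R4 reduces to 0 = 0, so the extra equation is consistent.
Reading off the reduced rows gives u = -2/5, v = 3/4, w = 13/5.

u = -2/5, v = 3/4, w = 13/5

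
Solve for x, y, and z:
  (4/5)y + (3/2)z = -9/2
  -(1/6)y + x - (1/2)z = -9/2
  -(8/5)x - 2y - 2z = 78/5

x = -6, y = 0, z = -3

Row-reduce the augmented matrix:
Swap R1 and R2.
R3 ← R3 + 8/5·R1.
R2 ← R2 / (4/5).
R1 ← R1 + 1/6·R2.
R3 ← R3 + 34/15·R2.
R3 ← R3 / (29/20).
R1 ← R1 + 3/16·R3.
R2 ← R2 − 15/8·R3.
Reading off the reduced rows gives x = -6, y = 0, z = -3.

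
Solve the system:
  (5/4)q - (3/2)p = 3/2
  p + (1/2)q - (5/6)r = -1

infinitely many solutions

Row-reduce:
R1 ← R1 / (-3/2).
R2 ← R2 − 1·R1.
R2 ← R2 / (4/3).
R1 ← R1 + 5/6·R2.
Rank is 2 with 3 unknowns, leaving r free.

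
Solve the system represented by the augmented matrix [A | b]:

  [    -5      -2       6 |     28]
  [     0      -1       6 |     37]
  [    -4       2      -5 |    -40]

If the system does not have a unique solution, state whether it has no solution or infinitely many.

Row-reduce the augmented matrix:
R1 ← R1 / (-5).
R3 ← R3 + 4·R1.
R2 ← R2 / (-1).
R1 ← R1 − 2/5·R2.
R3 ← R3 − 18/5·R2.
R3 ← R3 / (59/5).
R1 ← R1 − 6/5·R3.
R2 ← R2 + 6·R3.
Reading off the reduced rows gives x_1 = 2, x_2 = -1, x_3 = 6.

x_1 = 2, x_2 = -1, x_3 = 6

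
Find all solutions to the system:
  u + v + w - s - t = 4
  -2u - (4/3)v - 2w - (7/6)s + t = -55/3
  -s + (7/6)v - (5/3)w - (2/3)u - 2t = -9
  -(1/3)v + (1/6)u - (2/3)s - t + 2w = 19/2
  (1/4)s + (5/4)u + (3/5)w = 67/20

u = -1, v = 2, w = 6, s = 4, t = -1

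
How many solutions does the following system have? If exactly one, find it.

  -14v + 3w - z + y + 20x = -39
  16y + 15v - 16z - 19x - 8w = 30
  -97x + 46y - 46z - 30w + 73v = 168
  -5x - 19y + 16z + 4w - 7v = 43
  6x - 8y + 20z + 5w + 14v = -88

Row-reduce:
R1 ← R1 / (20).
R2 ← R2 + 19·R1.
R3 ← R3 + 97·R1.
R4 ← R4 + 5·R1.
R5 ← R5 − 6·R1.
R2 ← R2 / (339/20).
R1 ← R1 − 1/20·R2.
R3 ← R3 − 1017/20·R2.
R4 ← R4 + 75/4·R2.
R5 ← R5 + 83/10·R2.
Swap R3 and R4.
R3 ← R3 / (-3).
R2 ← R2 + 1·R3.
R5 ← R5 − 12·R3.
Swap R4 and R5.
R4 ← R4 / (-749/339).
R1 ← R1 − 56/339·R4.
R2 ← R2 − 4/339·R4.
R3 ← R3 − 107/339·R4.
Rank is 4 with 5 unknowns, leaving v free.

infinitely many solutions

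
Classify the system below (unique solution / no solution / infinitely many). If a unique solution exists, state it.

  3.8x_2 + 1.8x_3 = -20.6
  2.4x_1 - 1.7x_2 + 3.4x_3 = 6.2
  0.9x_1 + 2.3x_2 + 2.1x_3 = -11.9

Row-reduce the augmented matrix:
Swap R1 and R2.
R1 ← R1 / (12/5).
R3 ← R3 − 9/10·R1.
R2 ← R2 / (19/5).
R1 ← R1 + 17/24·R2.
R3 ← R3 − 47/16·R2.
R3 ← R3 / (-861/1520).
R1 ← R1 − 799/456·R3.
R2 ← R2 − 9/19·R3.
Reading off the reduced rows gives x_1 = 4, x_2 = -4, x_3 = -3.

x_1 = 4, x_2 = -4, x_3 = -3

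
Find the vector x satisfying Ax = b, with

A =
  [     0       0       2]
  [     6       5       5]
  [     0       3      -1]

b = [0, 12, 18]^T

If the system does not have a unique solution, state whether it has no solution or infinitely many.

x_1 = -3, x_2 = 6, x_3 = 0

Row-reduce the augmented matrix:
Swap R1 and R2.
R1 ← R1 / (6).
Swap R2 and R3.
R2 ← R2 / (3).
R1 ← R1 − 5/6·R2.
R3 ← R3 / (2).
R1 ← R1 − 10/9·R3.
R2 ← R2 + 1/3·R3.
Reading off the reduced rows gives x_1 = -3, x_2 = 6, x_3 = 0.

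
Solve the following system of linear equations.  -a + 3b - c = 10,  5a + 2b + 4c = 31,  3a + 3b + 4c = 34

Row-reduce the augmented matrix:
R1 ← R1 / (-1).
R2 ← R2 − 5·R1.
R3 ← R3 − 3·R1.
R2 ← R2 / (17).
R1 ← R1 + 3·R2.
R3 ← R3 − 12·R2.
R3 ← R3 / (29/17).
R1 ← R1 − 14/17·R3.
R2 ← R2 + 1/17·R3.
Reading off the reduced rows gives a = 1, b = 5, c = 4.

a = 1, b = 5, c = 4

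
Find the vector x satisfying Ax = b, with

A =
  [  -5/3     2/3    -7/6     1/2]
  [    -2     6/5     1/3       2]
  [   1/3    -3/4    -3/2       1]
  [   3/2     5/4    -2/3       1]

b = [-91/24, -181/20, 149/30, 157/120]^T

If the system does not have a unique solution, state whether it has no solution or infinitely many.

x_1 = 12/5, x_2 = -5/2, x_3 = -7/4, x_4 = -1/3

Row-reduce the augmented matrix:
R1 ← R1 / (-5/3).
R2 ← R2 + 2·R1.
R3 ← R3 − 1/3·R1.
R4 ← R4 − 3/2·R1.
R2 ← R2 / (2/5).
R1 ← R1 + 2/5·R2.
R3 ← R3 + 37/60·R2.
R4 ← R4 − 37/20·R2.
R3 ← R3 / (169/180).
R1 ← R1 − 73/30·R3.
R2 ← R2 − 13/3·R3.
R4 ← R4 + 146/15·R3.
R4 ← R4 / (38875/1352).
R1 ← R1 + 4965/676·R4.
R2 ← R2 + 150/13·R4.
R3 ← R3 − 1173/338·R4.
Reading off the reduced rows gives x_1 = 12/5, x_2 = -5/2, x_3 = -7/4, x_4 = -1/3.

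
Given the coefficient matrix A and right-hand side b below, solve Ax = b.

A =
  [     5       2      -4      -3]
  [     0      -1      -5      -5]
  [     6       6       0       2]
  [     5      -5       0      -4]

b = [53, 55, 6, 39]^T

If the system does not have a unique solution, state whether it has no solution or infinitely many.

Row-reduce the augmented matrix:
R1 ← R1 / (5).
R3 ← R3 − 6·R1.
R4 ← R4 − 5·R1.
R2 ← R2 / (-1).
R1 ← R1 − 2/5·R2.
R3 ← R3 − 18/5·R2.
R4 ← R4 + 7·R2.
R3 ← R3 / (-66/5).
R1 ← R1 + 14/5·R3.
R2 ← R2 − 5·R3.
R4 ← R4 − 39·R3.
R4 ← R4 / (-29/11).
R1 ← R1 − 1/33·R4.
R2 ← R2 − 10/33·R4.
R3 ← R3 − 31/33·R4.
Reading off the reduced rows gives x_1 = 3, x_2 = 0, x_3 = -5, x_4 = -6.

x_1 = 3, x_2 = 0, x_3 = -5, x_4 = -6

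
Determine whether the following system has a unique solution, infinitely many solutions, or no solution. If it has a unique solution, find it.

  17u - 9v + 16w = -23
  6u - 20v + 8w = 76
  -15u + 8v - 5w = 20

u = -4, v = -5, w = 0

Row-reduce the augmented matrix:
R1 ← R1 / (17).
R2 ← R2 − 6·R1.
R3 ← R3 + 15·R1.
R2 ← R2 / (-286/17).
R1 ← R1 + 9/17·R2.
R3 ← R3 − 1/17·R2.
R3 ← R3 / (1305/143).
R1 ← R1 − 124/143·R3.
R2 ← R2 + 20/143·R3.
Reading off the reduced rows gives u = -4, v = -5, w = 0.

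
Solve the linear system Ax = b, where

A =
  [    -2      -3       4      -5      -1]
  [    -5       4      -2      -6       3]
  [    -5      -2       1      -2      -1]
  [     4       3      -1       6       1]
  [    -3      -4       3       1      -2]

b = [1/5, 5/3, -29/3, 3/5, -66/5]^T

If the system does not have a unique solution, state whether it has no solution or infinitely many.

x_1 = 12/5, x_2 = 4/3, x_3 = -2/3, x_4 = -2, x_5 = -5/3

Row-reduce the augmented matrix:
R1 ← R1 / (-2).
R2 ← R2 + 5·R1.
R3 ← R3 + 5·R1.
R4 ← R4 − 4·R1.
R5 ← R5 + 3·R1.
R2 ← R2 / (23/2).
R1 ← R1 − 3/2·R2.
R3 ← R3 − 11/2·R2.
R4 ← R4 + 3·R2.
R5 ← R5 − 1/2·R2.
R3 ← R3 / (-75/23).
R1 ← R1 + 10/23·R3.
R2 ← R2 + 24/23·R3.
R4 ← R4 − 89/23·R3.
R5 ← R5 + 57/23·R3.
R4 ← R4 / (97/15).
R1 ← R1 − 2/3·R4.
R2 ← R2 + 9/5·R4.
R3 ← R3 + 34/15·R4.
R5 ← R5 − 13/5·R4.
R5 ← R5 / (47/97).
R1 ← R1 − 13/485·R5.
R2 ← R2 − 57/97·R5.
R3 ← R3 − 14/485·R5.
R4 ← R4 + 68/485·R5.
Reading off the reduced rows gives x_1 = 12/5, x_2 = 4/3, x_3 = -2/3, x_4 = -2, x_5 = -5/3.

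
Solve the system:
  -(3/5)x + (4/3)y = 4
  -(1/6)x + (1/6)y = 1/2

x = 0, y = 3

Row-reduce the augmented matrix:
R1 ← R1 / (-3/5).
R2 ← R2 + 1/6·R1.
R2 ← R2 / (-11/54).
R1 ← R1 + 20/9·R2.
Reading off the reduced rows gives x = 0, y = 3.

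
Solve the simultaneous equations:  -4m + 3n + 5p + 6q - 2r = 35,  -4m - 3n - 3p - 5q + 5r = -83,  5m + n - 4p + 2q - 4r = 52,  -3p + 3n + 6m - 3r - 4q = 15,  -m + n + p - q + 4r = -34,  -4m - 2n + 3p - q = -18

m = 5, n = -1, p = 2, q = 6, r = -6

Row-reduce the augmented matrix:
R1 ← R1 / (-4).
R2 ← R2 + 4·R1.
R3 ← R3 − 5·R1.
R4 ← R4 − 6·R1.
R5 ← R5 + 1·R1.
R6 ← R6 + 4·R1.
R2 ← R2 / (-6).
R1 ← R1 + 3/4·R2.
R3 ← R3 − 19/4·R2.
R4 ← R4 − 15/2·R2.
R5 ← R5 − 1/4·R2.
R6 ← R6 + 5·R2.
R3 ← R3 / (-49/12).
R1 ← R1 + 1/4·R3.
R2 ← R2 − 4/3·R3.
R4 ← R4 + 11/2·R3.
R5 ← R5 + 7/12·R3.
R6 ← R6 − 14/3·R3.
R4 ← R4 / (-481/49).
R1 ← R1 + 17/98·R4.
R2 ← R2 − 205/98·R4.
R3 ← R3 + 19/98·R4.
R5 ← R5 + 43/14·R4.
R6 ← R6 − 43/14·R4.
R5 ← R5 / (3525/962).
R1 ← R1 + 373/962·R5.
R2 ← R2 + 595/962·R5.
R3 ← R3 − 149/962·R5.
R4 ← R4 + 198/481·R5.
R6 ← R6 + 3525/962·R5.
R6 reduces to 0 = 0, so the extra equation is consistent.
Reading off the reduced rows gives m = 5, n = -1, p = 2, q = 6, r = -6.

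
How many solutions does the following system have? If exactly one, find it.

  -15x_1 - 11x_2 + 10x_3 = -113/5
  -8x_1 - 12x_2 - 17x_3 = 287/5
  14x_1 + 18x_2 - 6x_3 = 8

Row-reduce the augmented matrix:
R1 ← R1 / (-15).
R2 ← R2 + 8·R1.
R3 ← R3 − 14·R1.
R2 ← R2 / (-92/15).
R1 ← R1 − 11/15·R2.
R3 ← R3 − 116/15·R2.
R3 ← R3 / (-571/23).
R1 ← R1 + 307/92·R3.
R2 ← R2 − 335/92·R3.
Reading off the reduced rows gives x_1 = -1/5, x_2 = -2/5, x_3 = -3.

x_1 = -1/5, x_2 = -2/5, x_3 = -3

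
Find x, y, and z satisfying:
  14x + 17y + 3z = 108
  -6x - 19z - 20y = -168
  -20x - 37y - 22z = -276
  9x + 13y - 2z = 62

x = 2, y = 4, z = 4

Row-reduce the augmented matrix:
R1 ← R1 / (14).
R2 ← R2 + 6·R1.
R3 ← R3 + 20·R1.
R4 ← R4 − 9·R1.
R2 ← R2 / (-89/7).
R1 ← R1 − 17/14·R2.
R3 ← R3 + 89/7·R2.
R4 ← R4 − 29/14·R2.
Swap R3 and R4.
R3 ← R3 / (-1213/178).
R1 ← R1 + 263/178·R3.
R2 ← R2 − 124/89·R3.
R4 reduces to 0 = 0, so the extra equation is consistent.
Reading off the reduced rows gives x = 2, y = 4, z = 4.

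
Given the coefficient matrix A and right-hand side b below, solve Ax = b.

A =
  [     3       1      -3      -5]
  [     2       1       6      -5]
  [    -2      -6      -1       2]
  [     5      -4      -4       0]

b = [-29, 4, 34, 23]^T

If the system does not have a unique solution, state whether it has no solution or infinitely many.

Row-reduce the augmented matrix:
R1 ← R1 / (3).
R2 ← R2 − 2·R1.
R3 ← R3 + 2·R1.
R4 ← R4 − 5·R1.
R2 ← R2 / (1/3).
R1 ← R1 − 1/3·R2.
R3 ← R3 + 16/3·R2.
R4 ← R4 + 17/3·R2.
R3 ← R3 / (125).
R1 ← R1 + 9·R3.
R2 ← R2 − 24·R3.
R4 ← R4 − 137·R3.
R4 ← R4 / (1336/125).
R1 ← R1 + 252/125·R4.
R2 ← R2 − 47/125·R4.
R3 ← R3 + 28/125·R4.
Reading off the reduced rows gives x_1 = 3, x_2 = -6, x_3 = 4, x_4 = 4.

x_1 = 3, x_2 = -6, x_3 = 4, x_4 = 4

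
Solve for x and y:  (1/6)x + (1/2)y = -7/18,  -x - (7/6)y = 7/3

Row-reduce the augmented matrix:
R1 ← R1 / (1/6).
R2 ← R2 + 1·R1.
R2 ← R2 / (11/6).
R1 ← R1 − 3·R2.
Reading off the reduced rows gives x = -7/3, y = 0.

x = -7/3, y = 0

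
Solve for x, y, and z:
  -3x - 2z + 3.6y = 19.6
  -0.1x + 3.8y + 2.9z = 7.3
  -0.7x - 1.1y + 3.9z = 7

Row-reduce the augmented matrix:
R1 ← R1 / (-3).
R2 ← R2 + 1/10·R1.
R3 ← R3 + 7/10·R1.
R2 ← R2 / (92/25).
R1 ← R1 + 6/5·R2.
R3 ← R3 + 97/50·R2.
R3 ← R3 / (32737/5520).
R1 ← R1 − 451/276·R3.
R2 ← R2 − 445/552·R3.
Reading off the reduced rows gives x = -6, y = 1, z = 1.

x = -6, y = 1, z = 1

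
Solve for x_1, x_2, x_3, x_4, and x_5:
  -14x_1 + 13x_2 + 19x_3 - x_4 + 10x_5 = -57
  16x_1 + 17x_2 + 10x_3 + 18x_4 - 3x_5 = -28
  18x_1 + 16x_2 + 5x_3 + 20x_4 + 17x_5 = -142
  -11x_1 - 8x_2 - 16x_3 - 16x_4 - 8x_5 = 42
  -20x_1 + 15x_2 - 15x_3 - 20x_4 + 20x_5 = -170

x_1 = 2, x_2 = -3, x_3 = 3, x_4 = -3, x_5 = -5

Row-reduce the augmented matrix:
R1 ← R1 / (-14).
R2 ← R2 − 16·R1.
R3 ← R3 − 18·R1.
R4 ← R4 + 11·R1.
R5 ← R5 + 20·R1.
R2 ← R2 / (223/7).
R1 ← R1 + 13/14·R2.
R3 ← R3 − 229/7·R2.
R4 ← R4 + 255/14·R2.
R5 ← R5 + 25/7·R2.
R3 ← R3 / (-700/223).
R1 ← R1 + 193/446·R3.
R2 ← R2 − 222/223·R3.
R4 ← R4 + 5707/446·R3.
R5 ← R5 + 8605/223·R3.
R4 ← R4 / (-15817/1400).
R1 ← R1 − 517/1400·R4.
R2 ← R2 − 341/350·R4.
R3 ← R3 + 313/700·R4.
R5 ← R5 + 4751/140·R4.
R5 ← R5 / (613530/15817).
R1 ← R1 + 104032/15817·R5.
R2 ← R2 + 22405/15817·R5.
R3 ← R3 + 45819/15817·R5.
R4 ← R4 − 136452/15817·R5.
Reading off the reduced rows gives x_1 = 2, x_2 = -3, x_3 = 3, x_4 = -3, x_5 = -5.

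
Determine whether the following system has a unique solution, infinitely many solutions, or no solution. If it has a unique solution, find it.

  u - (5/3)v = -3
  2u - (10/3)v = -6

infinitely many solutions

Row-reduce:
R2 ← R2 − 2·R1.
Rank is 1 with 2 unknowns, leaving v free.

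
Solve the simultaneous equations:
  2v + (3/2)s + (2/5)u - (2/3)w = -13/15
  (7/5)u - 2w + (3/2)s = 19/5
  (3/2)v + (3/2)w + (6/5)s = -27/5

Row-reduce:
R1 ← R1 / (2/5).
R2 ← R2 − 7/5·R1.
R2 ← R2 / (-7).
R1 ← R1 − 5·R2.
R3 ← R3 − 3/2·R2.
R3 ← R3 / (11/7).
R1 ← R1 + 10/7·R3.
R2 ← R2 + 1/21·R3.
Rank is 3 with 4 unknowns, leaving s free.

infinitely many solutions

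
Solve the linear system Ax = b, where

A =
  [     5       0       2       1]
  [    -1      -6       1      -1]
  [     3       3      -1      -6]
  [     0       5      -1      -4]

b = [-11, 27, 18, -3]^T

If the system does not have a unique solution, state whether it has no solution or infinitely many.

Row-reduce the augmented matrix:
R1 ← R1 / (5).
R2 ← R2 + 1·R1.
R3 ← R3 − 3·R1.
R2 ← R2 / (-6).
R3 ← R3 − 3·R2.
R4 ← R4 − 5·R2.
R3 ← R3 / (-3/2).
R1 ← R1 − 2/5·R3.
R2 ← R2 + 7/30·R3.
R4 ← R4 − 1/6·R3.
R4 ← R4 / (-49/9).
R1 ← R1 + 5/3·R4.
R2 ← R2 − 11/9·R4.
R3 ← R3 − 14/3·R4.
Reading off the reduced rows gives x_1 = 1, x_2 = -5, x_3 = -6, x_4 = -4.

x_1 = 1, x_2 = -5, x_3 = -6, x_4 = -4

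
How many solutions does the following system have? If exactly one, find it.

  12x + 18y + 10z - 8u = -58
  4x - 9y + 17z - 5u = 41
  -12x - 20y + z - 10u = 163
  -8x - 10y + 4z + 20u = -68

x = -2, y = -4, z = -1, u = -6

Row-reduce the augmented matrix:
R1 ← R1 / (12).
R2 ← R2 − 4·R1.
R3 ← R3 + 12·R1.
R4 ← R4 + 8·R1.
R2 ← R2 / (-15).
R1 ← R1 − 3/2·R2.
R3 ← R3 + 2·R2.
R4 ← R4 − 2·R2.
R3 ← R3 / (413/45).
R1 ← R1 − 11/5·R3.
R2 ← R2 + 41/45·R3.
R4 ← R4 − 562/45·R3.
R4 ← R4 / (15870/413).
R1 ← R1 − 2759/826·R4.
R2 ← R2 + 661/413·R4.
R3 ← R3 + 796/413·R4.
Reading off the reduced rows gives x = -2, y = -4, z = -1, u = -6.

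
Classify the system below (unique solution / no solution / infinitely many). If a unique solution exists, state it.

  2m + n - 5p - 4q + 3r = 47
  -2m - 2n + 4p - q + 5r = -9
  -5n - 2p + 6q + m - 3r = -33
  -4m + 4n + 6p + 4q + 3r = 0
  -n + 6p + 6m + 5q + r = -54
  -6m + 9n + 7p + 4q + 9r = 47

m = -2, n = 5, p = -6, q = -1, r = 4

Row-reduce the augmented matrix:
R1 ← R1 / (2).
R2 ← R2 + 2·R1.
R3 ← R3 − 1·R1.
R4 ← R4 + 4·R1.
R5 ← R5 − 6·R1.
R6 ← R6 + 6·R1.
R2 ← R2 / (-1).
R1 ← R1 − 1/2·R2.
R3 ← R3 + 11/2·R2.
R4 ← R4 − 6·R2.
R5 ← R5 + 4·R2.
R6 ← R6 − 12·R2.
R3 ← R3 / (6).
R1 ← R1 + 3·R3.
R2 ← R2 − 1·R3.
R4 ← R4 + 10·R3.
R5 ← R5 − 25·R3.
R6 ← R6 + 20·R3.
R4 ← R4 / (151/6).
R1 ← R1 − 53/4·R4.
R2 ← R2 + 11/12·R4.
R3 ← R3 − 71/12·R4.
R5 ← R5 + 1331/12·R4.
R6 ← R6 − 151/3·R4.
R5 ← R5 / (17227/302).
R1 ← R1 + 1873/302·R5.
R2 ← R2 + 237/302·R5.
R3 ← R3 + 749/302·R5.
R4 ← R4 + 143/151·R5.
R6 reduces to 0 = 0, so the extra equation is consistent.
Reading off the reduced rows gives m = -2, n = 5, p = -6, q = -1, r = 4.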